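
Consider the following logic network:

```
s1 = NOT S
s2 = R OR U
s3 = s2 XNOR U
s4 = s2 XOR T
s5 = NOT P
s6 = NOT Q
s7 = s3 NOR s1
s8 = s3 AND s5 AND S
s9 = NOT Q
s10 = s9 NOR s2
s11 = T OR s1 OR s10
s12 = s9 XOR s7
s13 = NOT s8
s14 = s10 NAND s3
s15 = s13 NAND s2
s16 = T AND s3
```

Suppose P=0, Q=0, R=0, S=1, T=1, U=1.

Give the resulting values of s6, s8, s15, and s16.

s2 = R OR U = 0 OR 1 = 1
s3 = s2 XNOR U = 1 XNOR 1 = 1
s5 = NOT P = NOT 0 = 1
s6 = NOT Q = NOT 0 = 1
s8 = s3 AND s5 AND S = 1 AND 1 AND 1 = 1
s13 = NOT s8 = NOT 1 = 0
s15 = s13 NAND s2 = 0 NAND 1 = 1
s16 = T AND s3 = 1 AND 1 = 1

s6 = 1; s8 = 1; s15 = 1; s16 = 1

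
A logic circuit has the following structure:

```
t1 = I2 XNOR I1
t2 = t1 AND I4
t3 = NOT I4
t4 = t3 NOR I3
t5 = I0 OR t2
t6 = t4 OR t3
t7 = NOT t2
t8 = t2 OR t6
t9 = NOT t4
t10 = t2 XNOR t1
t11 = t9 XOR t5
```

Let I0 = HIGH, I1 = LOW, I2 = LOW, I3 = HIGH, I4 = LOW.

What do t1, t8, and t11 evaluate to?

t1 = I2 XNOR I1 = LOW XNOR LOW = HIGH
t2 = t1 AND I4 = HIGH AND LOW = LOW
t3 = NOT I4 = NOT LOW = HIGH
t4 = t3 NOR I3 = HIGH NOR HIGH = LOW
t5 = I0 OR t2 = HIGH OR LOW = HIGH
t6 = t4 OR t3 = LOW OR HIGH = HIGH
t8 = t2 OR t6 = LOW OR HIGH = HIGH
t9 = NOT t4 = NOT LOW = HIGH
t11 = t9 XOR t5 = HIGH XOR HIGH = LOW

t1 = HIGH, t8 = HIGH, t11 = LOW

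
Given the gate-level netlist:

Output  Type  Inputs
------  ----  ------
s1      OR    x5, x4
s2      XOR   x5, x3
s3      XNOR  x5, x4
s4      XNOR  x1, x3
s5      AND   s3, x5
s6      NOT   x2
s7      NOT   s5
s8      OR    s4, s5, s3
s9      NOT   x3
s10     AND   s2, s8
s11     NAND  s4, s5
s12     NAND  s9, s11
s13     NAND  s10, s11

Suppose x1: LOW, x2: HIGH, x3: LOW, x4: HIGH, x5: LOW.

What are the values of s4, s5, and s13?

s4 = HIGH; s5 = LOW; s13 = HIGH

s2 = x5 XOR x3 = LOW XOR LOW = LOW
s3 = x5 XNOR x4 = LOW XNOR HIGH = LOW
s4 = x1 XNOR x3 = LOW XNOR LOW = HIGH
s5 = s3 AND x5 = LOW AND LOW = LOW
s8 = s4 OR s5 OR s3 = HIGH OR LOW OR LOW = HIGH
s10 = s2 AND s8 = LOW AND HIGH = LOW
s11 = s4 NAND s5 = HIGH NAND LOW = HIGH
s13 = s10 NAND s11 = LOW NAND HIGH = HIGH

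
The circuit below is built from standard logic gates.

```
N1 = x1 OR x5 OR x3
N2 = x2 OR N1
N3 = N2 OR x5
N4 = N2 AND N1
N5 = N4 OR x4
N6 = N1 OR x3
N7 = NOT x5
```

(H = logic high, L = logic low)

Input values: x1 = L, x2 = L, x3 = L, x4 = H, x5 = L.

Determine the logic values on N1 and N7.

N1 = L  N7 = H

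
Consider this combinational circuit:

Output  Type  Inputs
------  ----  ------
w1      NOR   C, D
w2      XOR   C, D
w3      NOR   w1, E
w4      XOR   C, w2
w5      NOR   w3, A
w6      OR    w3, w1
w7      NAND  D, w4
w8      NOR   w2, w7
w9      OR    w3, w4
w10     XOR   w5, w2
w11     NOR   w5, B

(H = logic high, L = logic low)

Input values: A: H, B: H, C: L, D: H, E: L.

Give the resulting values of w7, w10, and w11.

w1 = C NOR D = L NOR H = L
w2 = C XOR D = L XOR H = H
w3 = w1 NOR E = L NOR L = H
w4 = C XOR w2 = L XOR H = H
w5 = w3 NOR A = H NOR H = L
w7 = D NAND w4 = H NAND H = L
w10 = w5 XOR w2 = L XOR H = H
w11 = w5 NOR B = L NOR H = L

w7 = L, w10 = H, w11 = L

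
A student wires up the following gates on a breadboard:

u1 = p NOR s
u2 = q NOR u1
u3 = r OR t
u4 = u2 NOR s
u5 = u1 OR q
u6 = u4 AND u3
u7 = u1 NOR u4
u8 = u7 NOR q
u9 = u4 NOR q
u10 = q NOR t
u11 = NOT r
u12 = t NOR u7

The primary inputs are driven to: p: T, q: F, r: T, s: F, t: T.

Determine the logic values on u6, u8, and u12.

u6 = F, u8 = F, u12 = F

u1 = p NOR s = T NOR F = F
u2 = q NOR u1 = F NOR F = T
u3 = r OR t = T OR T = T
u4 = u2 NOR s = T NOR F = F
u6 = u4 AND u3 = F AND T = F
u7 = u1 NOR u4 = F NOR F = T
u8 = u7 NOR q = T NOR F = F
u12 = t NOR u7 = T NOR T = F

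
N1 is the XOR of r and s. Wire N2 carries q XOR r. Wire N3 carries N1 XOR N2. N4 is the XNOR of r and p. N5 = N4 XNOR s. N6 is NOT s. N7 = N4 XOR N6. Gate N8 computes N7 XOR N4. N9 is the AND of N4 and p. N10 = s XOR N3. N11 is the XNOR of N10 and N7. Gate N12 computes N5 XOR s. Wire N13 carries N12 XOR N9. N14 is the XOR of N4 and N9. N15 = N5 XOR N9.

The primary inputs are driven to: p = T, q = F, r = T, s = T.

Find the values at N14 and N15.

N4 = r XNOR p = T XNOR T = T
N5 = N4 XNOR s = T XNOR T = T
N9 = N4 AND p = T AND T = T
N14 = N4 XOR N9 = T XOR T = F
N15 = N5 XOR N9 = T XOR T = F

N14 = F; N15 = F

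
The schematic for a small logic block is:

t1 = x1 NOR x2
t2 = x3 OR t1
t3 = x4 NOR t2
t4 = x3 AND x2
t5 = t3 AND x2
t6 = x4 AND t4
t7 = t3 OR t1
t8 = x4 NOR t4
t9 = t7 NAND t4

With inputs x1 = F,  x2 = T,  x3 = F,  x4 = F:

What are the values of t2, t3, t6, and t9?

t2 = F; t3 = T; t6 = F; t9 = T

t1 = x1 NOR x2 = F NOR T = F
t2 = x3 OR t1 = F OR F = F
t3 = x4 NOR t2 = F NOR F = T
t4 = x3 AND x2 = F AND T = F
t6 = x4 AND t4 = F AND F = F
t7 = t3 OR t1 = T OR F = T
t9 = t7 NAND t4 = T NAND F = T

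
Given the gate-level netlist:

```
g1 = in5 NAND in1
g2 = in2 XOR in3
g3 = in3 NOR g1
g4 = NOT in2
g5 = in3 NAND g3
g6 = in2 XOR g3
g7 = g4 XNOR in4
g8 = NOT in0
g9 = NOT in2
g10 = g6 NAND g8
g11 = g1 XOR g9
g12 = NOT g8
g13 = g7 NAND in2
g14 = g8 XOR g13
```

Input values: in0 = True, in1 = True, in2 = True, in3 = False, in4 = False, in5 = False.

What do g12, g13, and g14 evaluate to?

g12 = True, g13 = False, g14 = False

g4 = NOT in2 = NOT True = False
g7 = g4 XNOR in4 = False XNOR False = True
g8 = NOT in0 = NOT True = False
g12 = NOT g8 = NOT False = True
g13 = g7 NAND in2 = True NAND True = False
g14 = g8 XOR g13 = False XOR False = False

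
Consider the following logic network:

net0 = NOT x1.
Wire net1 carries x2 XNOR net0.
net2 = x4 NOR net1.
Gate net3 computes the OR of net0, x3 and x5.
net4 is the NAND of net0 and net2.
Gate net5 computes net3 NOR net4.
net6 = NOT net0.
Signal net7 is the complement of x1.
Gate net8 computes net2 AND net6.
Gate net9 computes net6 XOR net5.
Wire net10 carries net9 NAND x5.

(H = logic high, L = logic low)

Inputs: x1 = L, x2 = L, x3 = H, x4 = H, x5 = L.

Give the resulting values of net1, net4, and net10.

net1 = L; net4 = H; net10 = H

net0 = NOT x1 = NOT L = H
net1 = x2 XNOR net0 = L XNOR H = L
net2 = x4 NOR net1 = H NOR L = L
net3 = net0 OR x3 OR x5 = H OR H OR L = H
net4 = net0 NAND net2 = H NAND L = H
net5 = net3 NOR net4 = H NOR H = L
net6 = NOT net0 = NOT H = L
net9 = net6 XOR net5 = L XOR L = L
net10 = net9 NAND x5 = L NAND L = H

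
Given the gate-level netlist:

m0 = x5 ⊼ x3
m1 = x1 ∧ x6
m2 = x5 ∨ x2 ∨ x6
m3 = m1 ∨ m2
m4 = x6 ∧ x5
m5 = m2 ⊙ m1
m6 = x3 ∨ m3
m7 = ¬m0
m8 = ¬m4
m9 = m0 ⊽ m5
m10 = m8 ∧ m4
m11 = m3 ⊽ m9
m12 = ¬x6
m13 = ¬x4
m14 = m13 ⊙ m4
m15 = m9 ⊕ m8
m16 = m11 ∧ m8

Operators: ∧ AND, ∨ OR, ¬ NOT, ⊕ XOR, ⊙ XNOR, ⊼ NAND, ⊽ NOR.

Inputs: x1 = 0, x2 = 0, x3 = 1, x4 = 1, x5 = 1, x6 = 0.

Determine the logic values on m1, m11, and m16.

m0 = x5 NAND x3 = 1 NAND 1 = 0
m1 = x1 AND x6 = 0 AND 0 = 0
m2 = x5 OR x2 OR x6 = 1 OR 0 OR 0 = 1
m3 = m1 OR m2 = 0 OR 1 = 1
m4 = x6 AND x5 = 0 AND 1 = 0
m5 = m2 XNOR m1 = 1 XNOR 0 = 0
m8 = NOT m4 = NOT 0 = 1
m9 = m0 NOR m5 = 0 NOR 0 = 1
m11 = m3 NOR m9 = 1 NOR 1 = 0
m16 = m11 AND m8 = 0 AND 1 = 0

m1 = 0, m11 = 0, m16 = 0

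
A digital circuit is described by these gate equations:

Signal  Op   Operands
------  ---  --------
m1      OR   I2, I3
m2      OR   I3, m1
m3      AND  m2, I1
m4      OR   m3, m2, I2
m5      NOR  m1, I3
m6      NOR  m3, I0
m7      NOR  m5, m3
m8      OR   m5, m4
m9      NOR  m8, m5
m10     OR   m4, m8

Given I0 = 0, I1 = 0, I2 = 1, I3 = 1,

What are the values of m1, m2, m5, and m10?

m1 = I2 OR I3 = 1 OR 1 = 1
m2 = I3 OR m1 = 1 OR 1 = 1
m3 = m2 AND I1 = 1 AND 0 = 0
m4 = m3 OR m2 OR I2 = 0 OR 1 OR 1 = 1
m5 = m1 NOR I3 = 1 NOR 1 = 0
m8 = m5 OR m4 = 0 OR 1 = 1
m10 = m4 OR m8 = 1 OR 1 = 1

m1 = 1, m2 = 1, m5 = 0, m10 = 1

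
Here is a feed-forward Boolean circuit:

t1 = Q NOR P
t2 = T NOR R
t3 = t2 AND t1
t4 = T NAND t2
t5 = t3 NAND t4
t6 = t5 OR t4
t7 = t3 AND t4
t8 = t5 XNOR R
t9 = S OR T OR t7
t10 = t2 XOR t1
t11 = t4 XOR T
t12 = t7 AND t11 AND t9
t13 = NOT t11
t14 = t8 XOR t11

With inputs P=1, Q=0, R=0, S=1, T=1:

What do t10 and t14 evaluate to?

t10 = 0, t14 = 0

t1 = Q NOR P = 0 NOR 1 = 0
t2 = T NOR R = 1 NOR 0 = 0
t3 = t2 AND t1 = 0 AND 0 = 0
t4 = T NAND t2 = 1 NAND 0 = 1
t5 = t3 NAND t4 = 0 NAND 1 = 1
t8 = t5 XNOR R = 1 XNOR 0 = 0
t10 = t2 XOR t1 = 0 XOR 0 = 0
t11 = t4 XOR T = 1 XOR 1 = 0
t14 = t8 XOR t11 = 0 XOR 0 = 0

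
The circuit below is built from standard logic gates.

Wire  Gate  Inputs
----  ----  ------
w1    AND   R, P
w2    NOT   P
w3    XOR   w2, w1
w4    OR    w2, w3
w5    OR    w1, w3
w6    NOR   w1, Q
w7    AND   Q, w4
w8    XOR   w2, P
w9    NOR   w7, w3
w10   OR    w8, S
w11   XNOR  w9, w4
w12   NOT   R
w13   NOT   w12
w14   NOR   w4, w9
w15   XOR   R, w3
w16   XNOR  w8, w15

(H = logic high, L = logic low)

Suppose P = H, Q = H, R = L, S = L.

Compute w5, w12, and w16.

w5 = L, w12 = H, w16 = L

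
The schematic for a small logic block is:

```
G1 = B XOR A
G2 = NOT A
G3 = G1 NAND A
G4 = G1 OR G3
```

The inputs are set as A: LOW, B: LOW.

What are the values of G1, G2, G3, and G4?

G1 = B XOR A = LOW XOR LOW = LOW
G2 = NOT A = NOT LOW = HIGH
G3 = G1 NAND A = LOW NAND LOW = HIGH
G4 = G1 OR G3 = LOW OR HIGH = HIGH

G1 = LOW, G2 = HIGH, G3 = HIGH, G4 = HIGH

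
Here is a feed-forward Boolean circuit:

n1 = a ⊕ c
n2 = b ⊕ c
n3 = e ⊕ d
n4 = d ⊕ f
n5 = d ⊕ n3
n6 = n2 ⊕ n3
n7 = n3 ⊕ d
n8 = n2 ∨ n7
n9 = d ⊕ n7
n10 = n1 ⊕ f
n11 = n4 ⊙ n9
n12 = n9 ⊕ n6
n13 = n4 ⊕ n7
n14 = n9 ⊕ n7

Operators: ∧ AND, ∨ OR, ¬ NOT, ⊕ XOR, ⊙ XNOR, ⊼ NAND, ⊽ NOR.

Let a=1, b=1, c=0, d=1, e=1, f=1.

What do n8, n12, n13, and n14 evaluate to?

n2 = b XOR c = 1 XOR 0 = 1
n3 = e XOR d = 1 XOR 1 = 0
n4 = d XOR f = 1 XOR 1 = 0
n6 = n2 XOR n3 = 1 XOR 0 = 1
n7 = n3 XOR d = 0 XOR 1 = 1
n8 = n2 OR n7 = 1 OR 1 = 1
n9 = d XOR n7 = 1 XOR 1 = 0
n12 = n9 XOR n6 = 0 XOR 1 = 1
n13 = n4 XOR n7 = 0 XOR 1 = 1
n14 = n9 XOR n7 = 0 XOR 1 = 1

n8 = 1, n12 = 1, n13 = 1, n14 = 1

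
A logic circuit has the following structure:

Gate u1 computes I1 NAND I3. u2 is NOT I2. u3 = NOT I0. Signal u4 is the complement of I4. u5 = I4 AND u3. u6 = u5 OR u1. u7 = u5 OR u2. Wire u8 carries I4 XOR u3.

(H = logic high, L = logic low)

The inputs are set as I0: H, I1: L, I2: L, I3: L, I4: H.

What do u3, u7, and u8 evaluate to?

u3 = L, u7 = H, u8 = H

u2 = NOT I2 = NOT L = H
u3 = NOT I0 = NOT H = L
u5 = I4 AND u3 = H AND L = L
u7 = u5 OR u2 = L OR H = H
u8 = I4 XOR u3 = H XOR L = H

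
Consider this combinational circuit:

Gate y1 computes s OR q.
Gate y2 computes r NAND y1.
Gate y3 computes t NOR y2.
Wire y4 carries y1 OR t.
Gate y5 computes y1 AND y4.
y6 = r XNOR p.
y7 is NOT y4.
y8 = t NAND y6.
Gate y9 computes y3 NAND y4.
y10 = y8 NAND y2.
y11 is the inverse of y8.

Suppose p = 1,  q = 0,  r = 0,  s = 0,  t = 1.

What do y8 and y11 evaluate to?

y8 = 1, y11 = 0

y6 = r XNOR p = 0 XNOR 1 = 0
y8 = t NAND y6 = 1 NAND 0 = 1
y11 = NOT y8 = NOT 1 = 0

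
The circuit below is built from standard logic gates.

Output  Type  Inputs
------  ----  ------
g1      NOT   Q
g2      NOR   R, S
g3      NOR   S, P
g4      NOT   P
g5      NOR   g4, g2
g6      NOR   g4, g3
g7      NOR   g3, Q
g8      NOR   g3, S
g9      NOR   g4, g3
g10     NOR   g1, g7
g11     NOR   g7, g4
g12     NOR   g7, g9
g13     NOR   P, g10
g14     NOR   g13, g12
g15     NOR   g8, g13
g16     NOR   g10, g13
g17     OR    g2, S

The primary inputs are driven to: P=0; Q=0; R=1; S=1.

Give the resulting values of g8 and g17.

g8 = 0, g17 = 1

g2 = R NOR S = 1 NOR 1 = 0
g3 = S NOR P = 1 NOR 0 = 0
g8 = g3 NOR S = 0 NOR 1 = 0
g17 = g2 OR S = 0 OR 1 = 1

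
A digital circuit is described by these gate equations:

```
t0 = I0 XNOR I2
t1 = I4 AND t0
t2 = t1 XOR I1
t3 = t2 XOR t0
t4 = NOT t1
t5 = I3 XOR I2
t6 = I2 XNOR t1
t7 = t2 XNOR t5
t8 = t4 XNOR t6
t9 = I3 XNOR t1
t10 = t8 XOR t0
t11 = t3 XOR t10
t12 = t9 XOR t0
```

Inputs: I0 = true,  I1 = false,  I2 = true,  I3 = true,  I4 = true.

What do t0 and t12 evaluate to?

t0 = true, t12 = false

t0 = I0 XNOR I2 = true XNOR true = true
t1 = I4 AND t0 = true AND true = true
t9 = I3 XNOR t1 = true XNOR true = true
t12 = t9 XOR t0 = true XOR true = false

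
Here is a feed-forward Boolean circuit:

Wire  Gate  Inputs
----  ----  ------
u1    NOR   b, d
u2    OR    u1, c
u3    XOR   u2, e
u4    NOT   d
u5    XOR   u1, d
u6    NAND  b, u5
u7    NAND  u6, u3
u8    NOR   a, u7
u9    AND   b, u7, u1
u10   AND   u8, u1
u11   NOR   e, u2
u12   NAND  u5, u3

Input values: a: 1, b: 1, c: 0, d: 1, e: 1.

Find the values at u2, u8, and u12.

u2 = 0, u8 = 0, u12 = 0

u1 = b NOR d = 1 NOR 1 = 0
u2 = u1 OR c = 0 OR 0 = 0
u3 = u2 XOR e = 0 XOR 1 = 1
u5 = u1 XOR d = 0 XOR 1 = 1
u6 = b NAND u5 = 1 NAND 1 = 0
u7 = u6 NAND u3 = 0 NAND 1 = 1
u8 = a NOR u7 = 1 NOR 1 = 0
u12 = u5 NAND u3 = 1 NAND 1 = 0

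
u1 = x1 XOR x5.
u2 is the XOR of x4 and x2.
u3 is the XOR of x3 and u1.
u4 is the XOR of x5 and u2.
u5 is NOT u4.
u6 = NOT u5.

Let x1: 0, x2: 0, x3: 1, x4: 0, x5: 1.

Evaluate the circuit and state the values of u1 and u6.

u1 = 1, u6 = 1

u1 = x1 XOR x5 = 0 XOR 1 = 1
u2 = x4 XOR x2 = 0 XOR 0 = 0
u4 = x5 XOR u2 = 1 XOR 0 = 1
u5 = NOT u4 = NOT 1 = 0
u6 = NOT u5 = NOT 0 = 1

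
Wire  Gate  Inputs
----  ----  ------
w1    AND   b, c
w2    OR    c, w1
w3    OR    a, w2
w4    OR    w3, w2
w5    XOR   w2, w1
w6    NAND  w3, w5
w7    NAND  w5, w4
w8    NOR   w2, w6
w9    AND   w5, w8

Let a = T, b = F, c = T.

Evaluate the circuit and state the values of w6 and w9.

w1 = b AND c = F AND T = F
w2 = c OR w1 = T OR F = T
w3 = a OR w2 = T OR T = T
w5 = w2 XOR w1 = T XOR F = T
w6 = w3 NAND w5 = T NAND T = F
w8 = w2 NOR w6 = T NOR F = F
w9 = w5 AND w8 = T AND F = F

w6 = F  w9 = F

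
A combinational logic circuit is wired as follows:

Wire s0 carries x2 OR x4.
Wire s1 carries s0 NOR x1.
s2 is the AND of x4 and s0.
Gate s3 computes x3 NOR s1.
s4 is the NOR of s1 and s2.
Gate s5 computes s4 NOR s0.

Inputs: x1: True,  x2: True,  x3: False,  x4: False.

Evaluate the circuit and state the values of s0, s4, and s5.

s0 = True, s4 = True, s5 = False

s0 = x2 OR x4 = True OR False = True
s1 = s0 NOR x1 = True NOR True = False
s2 = x4 AND s0 = False AND True = False
s4 = s1 NOR s2 = False NOR False = True
s5 = s4 NOR s0 = True NOR True = False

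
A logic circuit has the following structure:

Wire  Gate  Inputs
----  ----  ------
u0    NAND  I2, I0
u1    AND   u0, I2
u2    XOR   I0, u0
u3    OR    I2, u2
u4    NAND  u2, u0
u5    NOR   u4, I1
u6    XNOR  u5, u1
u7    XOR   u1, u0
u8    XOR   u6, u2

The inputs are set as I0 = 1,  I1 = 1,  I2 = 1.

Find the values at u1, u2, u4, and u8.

u1 = 0, u2 = 1, u4 = 1, u8 = 0

u0 = I2 NAND I0 = 1 NAND 1 = 0
u1 = u0 AND I2 = 0 AND 1 = 0
u2 = I0 XOR u0 = 1 XOR 0 = 1
u4 = u2 NAND u0 = 1 NAND 0 = 1
u5 = u4 NOR I1 = 1 NOR 1 = 0
u6 = u5 XNOR u1 = 0 XNOR 0 = 1
u8 = u6 XOR u2 = 1 XOR 1 = 0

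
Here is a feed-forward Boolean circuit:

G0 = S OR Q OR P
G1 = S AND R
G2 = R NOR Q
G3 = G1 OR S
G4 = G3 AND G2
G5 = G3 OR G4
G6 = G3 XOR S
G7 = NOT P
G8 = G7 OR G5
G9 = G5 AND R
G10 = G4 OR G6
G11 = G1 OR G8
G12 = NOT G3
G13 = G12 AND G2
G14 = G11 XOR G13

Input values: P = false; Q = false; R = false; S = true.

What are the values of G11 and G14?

G11 = true; G14 = true

G1 = S AND R = true AND false = false
G2 = R NOR Q = false NOR false = true
G3 = G1 OR S = false OR true = true
G4 = G3 AND G2 = true AND true = true
G5 = G3 OR G4 = true OR true = true
G7 = NOT P = NOT false = true
G8 = G7 OR G5 = true OR true = true
G11 = G1 OR G8 = false OR true = true
G12 = NOT G3 = NOT true = false
G13 = G12 AND G2 = false AND true = false
G14 = G11 XOR G13 = true XOR false = true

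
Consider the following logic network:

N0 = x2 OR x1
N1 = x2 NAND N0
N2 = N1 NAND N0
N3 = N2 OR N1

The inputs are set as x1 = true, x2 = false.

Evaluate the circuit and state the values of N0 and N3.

N0 = true, N3 = true

N0 = x2 OR x1 = false OR true = true
N1 = x2 NAND N0 = false NAND true = true
N2 = N1 NAND N0 = true NAND true = false
N3 = N2 OR N1 = false OR true = true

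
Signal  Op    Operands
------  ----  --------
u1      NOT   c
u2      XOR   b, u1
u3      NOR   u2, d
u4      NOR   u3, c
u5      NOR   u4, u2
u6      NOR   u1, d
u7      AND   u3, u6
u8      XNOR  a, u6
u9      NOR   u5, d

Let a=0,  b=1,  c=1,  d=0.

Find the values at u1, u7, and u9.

u1 = 0; u7 = 0; u9 = 1

u1 = NOT c = NOT 1 = 0
u2 = b XOR u1 = 1 XOR 0 = 1
u3 = u2 NOR d = 1 NOR 0 = 0
u4 = u3 NOR c = 0 NOR 1 = 0
u5 = u4 NOR u2 = 0 NOR 1 = 0
u6 = u1 NOR d = 0 NOR 0 = 1
u7 = u3 AND u6 = 0 AND 1 = 0
u9 = u5 NOR d = 0 NOR 0 = 1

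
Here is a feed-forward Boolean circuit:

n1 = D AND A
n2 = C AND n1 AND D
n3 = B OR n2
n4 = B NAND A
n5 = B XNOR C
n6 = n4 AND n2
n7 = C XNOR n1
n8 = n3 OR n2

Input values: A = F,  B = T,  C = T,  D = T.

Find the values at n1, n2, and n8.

n1 = D AND A = T AND F = F
n2 = C AND n1 AND D = T AND F AND T = F
n3 = B OR n2 = T OR F = T
n8 = n3 OR n2 = T OR F = T

n1 = F; n2 = F; n8 = T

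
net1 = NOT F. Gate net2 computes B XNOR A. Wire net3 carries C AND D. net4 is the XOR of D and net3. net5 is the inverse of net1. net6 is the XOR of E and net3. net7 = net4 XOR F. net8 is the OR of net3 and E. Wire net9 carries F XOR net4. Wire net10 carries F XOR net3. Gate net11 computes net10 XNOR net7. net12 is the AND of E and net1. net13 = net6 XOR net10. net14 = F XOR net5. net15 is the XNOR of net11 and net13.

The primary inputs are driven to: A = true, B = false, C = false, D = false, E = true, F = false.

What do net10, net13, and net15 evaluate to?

net3 = C AND D = false AND false = false
net4 = D XOR net3 = false XOR false = false
net6 = E XOR net3 = true XOR false = true
net7 = net4 XOR F = false XOR false = false
net10 = F XOR net3 = false XOR false = false
net11 = net10 XNOR net7 = false XNOR false = true
net13 = net6 XOR net10 = true XOR false = true
net15 = net11 XNOR net13 = true XNOR true = true

net10 = false; net13 = true; net15 = true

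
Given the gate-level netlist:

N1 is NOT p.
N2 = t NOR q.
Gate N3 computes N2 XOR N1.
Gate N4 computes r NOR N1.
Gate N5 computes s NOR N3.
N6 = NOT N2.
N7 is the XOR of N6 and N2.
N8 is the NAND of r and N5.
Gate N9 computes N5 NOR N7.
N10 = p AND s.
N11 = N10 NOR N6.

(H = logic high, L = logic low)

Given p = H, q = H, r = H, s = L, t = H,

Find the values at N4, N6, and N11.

N4 = L  N6 = H  N11 = L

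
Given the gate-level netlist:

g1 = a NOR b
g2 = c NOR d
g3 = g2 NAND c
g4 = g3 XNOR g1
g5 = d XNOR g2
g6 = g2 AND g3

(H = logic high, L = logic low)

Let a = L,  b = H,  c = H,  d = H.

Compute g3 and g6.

g3 = H  g6 = L

g2 = c NOR d = H NOR H = L
g3 = g2 NAND c = L NAND H = H
g6 = g2 AND g3 = L AND H = L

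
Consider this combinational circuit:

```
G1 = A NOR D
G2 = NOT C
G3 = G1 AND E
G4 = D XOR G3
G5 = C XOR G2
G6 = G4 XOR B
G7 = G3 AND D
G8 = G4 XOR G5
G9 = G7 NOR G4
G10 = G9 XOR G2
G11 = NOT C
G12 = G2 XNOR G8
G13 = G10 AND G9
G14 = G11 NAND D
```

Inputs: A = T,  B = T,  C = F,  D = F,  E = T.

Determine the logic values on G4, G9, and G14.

G4 = F, G9 = T, G14 = T

G1 = A NOR D = T NOR F = F
G3 = G1 AND E = F AND T = F
G4 = D XOR G3 = F XOR F = F
G7 = G3 AND D = F AND F = F
G9 = G7 NOR G4 = F NOR F = T
G11 = NOT C = NOT F = T
G14 = G11 NAND D = T NAND F = T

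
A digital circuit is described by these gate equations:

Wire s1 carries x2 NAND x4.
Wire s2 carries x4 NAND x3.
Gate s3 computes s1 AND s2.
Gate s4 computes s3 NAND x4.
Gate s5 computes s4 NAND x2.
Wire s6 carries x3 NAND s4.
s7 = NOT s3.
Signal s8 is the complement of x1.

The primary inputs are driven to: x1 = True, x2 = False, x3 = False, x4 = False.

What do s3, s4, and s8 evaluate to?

s3 = True, s4 = True, s8 = False

s1 = x2 NAND x4 = False NAND False = True
s2 = x4 NAND x3 = False NAND False = True
s3 = s1 AND s2 = True AND True = True
s4 = s3 NAND x4 = True NAND False = True
s8 = NOT x1 = NOT True = False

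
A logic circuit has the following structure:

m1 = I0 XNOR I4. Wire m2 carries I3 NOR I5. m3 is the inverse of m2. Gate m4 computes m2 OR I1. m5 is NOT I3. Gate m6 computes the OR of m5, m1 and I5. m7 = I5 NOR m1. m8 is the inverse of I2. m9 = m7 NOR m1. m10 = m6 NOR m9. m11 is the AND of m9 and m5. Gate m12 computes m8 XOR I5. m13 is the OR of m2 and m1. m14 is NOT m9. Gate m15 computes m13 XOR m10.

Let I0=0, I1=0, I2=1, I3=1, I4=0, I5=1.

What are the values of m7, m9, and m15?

m7 = 0, m9 = 0, m15 = 1

m1 = I0 XNOR I4 = 0 XNOR 0 = 1
m2 = I3 NOR I5 = 1 NOR 1 = 0
m5 = NOT I3 = NOT 1 = 0
m6 = m5 OR m1 OR I5 = 0 OR 1 OR 1 = 1
m7 = I5 NOR m1 = 1 NOR 1 = 0
m9 = m7 NOR m1 = 0 NOR 1 = 0
m10 = m6 NOR m9 = 1 NOR 0 = 0
m13 = m2 OR m1 = 0 OR 1 = 1
m15 = m13 XOR m10 = 1 XOR 0 = 1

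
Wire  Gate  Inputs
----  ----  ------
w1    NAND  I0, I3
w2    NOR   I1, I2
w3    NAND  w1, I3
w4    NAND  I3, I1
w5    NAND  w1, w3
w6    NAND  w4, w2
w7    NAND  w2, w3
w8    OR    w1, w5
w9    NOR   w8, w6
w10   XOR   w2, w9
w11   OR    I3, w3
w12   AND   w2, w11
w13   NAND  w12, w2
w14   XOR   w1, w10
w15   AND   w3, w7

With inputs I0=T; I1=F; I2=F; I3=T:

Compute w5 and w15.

w5 = T; w15 = F

w1 = I0 NAND I3 = T NAND T = F
w2 = I1 NOR I2 = F NOR F = T
w3 = w1 NAND I3 = F NAND T = T
w5 = w1 NAND w3 = F NAND T = T
w7 = w2 NAND w3 = T NAND T = F
w15 = w3 AND w7 = T AND F = F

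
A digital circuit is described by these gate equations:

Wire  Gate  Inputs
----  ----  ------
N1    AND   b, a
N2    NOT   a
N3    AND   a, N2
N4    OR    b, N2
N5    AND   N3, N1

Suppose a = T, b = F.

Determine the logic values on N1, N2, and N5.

N1 = b AND a = F AND T = F
N2 = NOT a = NOT T = F
N3 = a AND N2 = T AND F = F
N5 = N3 AND N1 = F AND F = F

N1 = F, N2 = F, N5 = F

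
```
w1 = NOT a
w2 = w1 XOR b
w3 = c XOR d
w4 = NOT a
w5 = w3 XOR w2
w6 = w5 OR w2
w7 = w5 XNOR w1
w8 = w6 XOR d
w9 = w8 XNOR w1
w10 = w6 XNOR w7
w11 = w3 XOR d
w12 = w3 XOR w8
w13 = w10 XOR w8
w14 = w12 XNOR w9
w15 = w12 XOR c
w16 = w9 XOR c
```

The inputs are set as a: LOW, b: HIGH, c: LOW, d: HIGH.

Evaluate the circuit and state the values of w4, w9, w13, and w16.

w4 = HIGH  w9 = LOW  w13 = HIGH  w16 = LOW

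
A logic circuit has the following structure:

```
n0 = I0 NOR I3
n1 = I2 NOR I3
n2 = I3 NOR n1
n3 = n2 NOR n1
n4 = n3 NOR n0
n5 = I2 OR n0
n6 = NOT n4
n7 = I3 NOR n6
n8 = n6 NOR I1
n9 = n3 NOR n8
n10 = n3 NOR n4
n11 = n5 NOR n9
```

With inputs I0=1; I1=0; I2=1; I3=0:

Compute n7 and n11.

n7 = 1  n11 = 0

n0 = I0 NOR I3 = 1 NOR 0 = 0
n1 = I2 NOR I3 = 1 NOR 0 = 0
n2 = I3 NOR n1 = 0 NOR 0 = 1
n3 = n2 NOR n1 = 1 NOR 0 = 0
n4 = n3 NOR n0 = 0 NOR 0 = 1
n5 = I2 OR n0 = 1 OR 0 = 1
n6 = NOT n4 = NOT 1 = 0
n7 = I3 NOR n6 = 0 NOR 0 = 1
n8 = n6 NOR I1 = 0 NOR 0 = 1
n9 = n3 NOR n8 = 0 NOR 1 = 0
n11 = n5 NOR n9 = 1 NOR 0 = 0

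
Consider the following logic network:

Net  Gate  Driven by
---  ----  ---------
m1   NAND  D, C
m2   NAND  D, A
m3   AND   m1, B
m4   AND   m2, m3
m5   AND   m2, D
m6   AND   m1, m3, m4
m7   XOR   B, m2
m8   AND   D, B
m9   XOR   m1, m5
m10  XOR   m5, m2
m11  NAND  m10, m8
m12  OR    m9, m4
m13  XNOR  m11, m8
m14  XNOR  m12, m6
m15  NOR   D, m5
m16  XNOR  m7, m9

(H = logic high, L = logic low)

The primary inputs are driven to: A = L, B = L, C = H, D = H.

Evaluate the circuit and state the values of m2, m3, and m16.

m1 = D NAND C = H NAND H = L
m2 = D NAND A = H NAND L = H
m3 = m1 AND B = L AND L = L
m5 = m2 AND D = H AND H = H
m7 = B XOR m2 = L XOR H = H
m9 = m1 XOR m5 = L XOR H = H
m16 = m7 XNOR m9 = H XNOR H = H

m2 = H  m3 = L  m16 = H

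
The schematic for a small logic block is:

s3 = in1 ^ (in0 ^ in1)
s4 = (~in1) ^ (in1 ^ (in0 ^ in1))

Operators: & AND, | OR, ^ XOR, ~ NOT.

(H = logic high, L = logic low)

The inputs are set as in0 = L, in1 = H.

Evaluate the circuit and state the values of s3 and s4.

s3 = H ^ (L ^ H) = L
s4 = (~H) ^ (H ^ (L ^ H)) = L

s3 = L; s4 = L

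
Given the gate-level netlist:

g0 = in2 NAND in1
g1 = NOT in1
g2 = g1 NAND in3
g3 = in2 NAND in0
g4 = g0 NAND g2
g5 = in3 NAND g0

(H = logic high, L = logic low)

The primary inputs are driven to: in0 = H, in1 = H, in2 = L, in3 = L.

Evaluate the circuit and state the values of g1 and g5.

g0 = in2 NAND in1 = L NAND H = H
g1 = NOT in1 = NOT H = L
g5 = in3 NAND g0 = L NAND H = H

g1 = L; g5 = H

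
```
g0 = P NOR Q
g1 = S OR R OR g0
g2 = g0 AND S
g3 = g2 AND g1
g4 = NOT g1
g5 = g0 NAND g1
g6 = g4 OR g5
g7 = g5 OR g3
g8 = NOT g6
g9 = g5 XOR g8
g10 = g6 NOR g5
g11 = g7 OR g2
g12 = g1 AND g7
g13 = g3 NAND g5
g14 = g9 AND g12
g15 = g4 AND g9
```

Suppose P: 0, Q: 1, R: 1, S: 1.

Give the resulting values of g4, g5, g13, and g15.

g4 = 0; g5 = 1; g13 = 1; g15 = 0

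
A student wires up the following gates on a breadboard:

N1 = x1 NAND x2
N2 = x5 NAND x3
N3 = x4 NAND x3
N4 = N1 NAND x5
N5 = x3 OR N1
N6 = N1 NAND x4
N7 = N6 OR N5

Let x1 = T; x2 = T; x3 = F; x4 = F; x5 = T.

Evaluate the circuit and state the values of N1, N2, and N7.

N1 = x1 NAND x2 = T NAND T = F
N2 = x5 NAND x3 = T NAND F = T
N5 = x3 OR N1 = F OR F = F
N6 = N1 NAND x4 = F NAND F = T
N7 = N6 OR N5 = T OR F = T

N1 = F, N2 = T, N7 = T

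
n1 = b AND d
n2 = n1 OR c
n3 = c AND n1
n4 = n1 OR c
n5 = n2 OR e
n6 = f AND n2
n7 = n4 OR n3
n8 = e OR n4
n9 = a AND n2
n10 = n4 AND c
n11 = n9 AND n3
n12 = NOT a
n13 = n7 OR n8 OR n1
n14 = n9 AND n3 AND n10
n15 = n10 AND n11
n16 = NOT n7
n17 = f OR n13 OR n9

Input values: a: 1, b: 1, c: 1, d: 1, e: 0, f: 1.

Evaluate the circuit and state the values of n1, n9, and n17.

n1 = b AND d = 1 AND 1 = 1
n2 = n1 OR c = 1 OR 1 = 1
n3 = c AND n1 = 1 AND 1 = 1
n4 = n1 OR c = 1 OR 1 = 1
n7 = n4 OR n3 = 1 OR 1 = 1
n8 = e OR n4 = 0 OR 1 = 1
n9 = a AND n2 = 1 AND 1 = 1
n13 = n7 OR n8 OR n1 = 1 OR 1 OR 1 = 1
n17 = f OR n13 OR n9 = 1 OR 1 OR 1 = 1

n1 = 1; n9 = 1; n17 = 1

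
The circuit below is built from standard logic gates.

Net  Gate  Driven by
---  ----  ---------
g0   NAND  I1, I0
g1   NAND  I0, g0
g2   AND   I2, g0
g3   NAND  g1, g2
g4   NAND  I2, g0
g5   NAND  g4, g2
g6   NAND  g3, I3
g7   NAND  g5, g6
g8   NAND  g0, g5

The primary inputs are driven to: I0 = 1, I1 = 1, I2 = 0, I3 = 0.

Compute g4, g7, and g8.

g4 = 1, g7 = 0, g8 = 1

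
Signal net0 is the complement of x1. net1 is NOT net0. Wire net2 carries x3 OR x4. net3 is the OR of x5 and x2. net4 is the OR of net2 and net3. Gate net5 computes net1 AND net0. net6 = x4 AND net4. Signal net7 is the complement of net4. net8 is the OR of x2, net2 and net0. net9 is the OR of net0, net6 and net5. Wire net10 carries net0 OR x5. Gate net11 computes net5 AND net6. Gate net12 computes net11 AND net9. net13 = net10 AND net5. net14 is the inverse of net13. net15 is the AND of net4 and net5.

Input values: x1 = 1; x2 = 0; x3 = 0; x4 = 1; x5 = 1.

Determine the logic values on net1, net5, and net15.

net1 = 1, net5 = 0, net15 = 0

net0 = NOT x1 = NOT 1 = 0
net1 = NOT net0 = NOT 0 = 1
net2 = x3 OR x4 = 0 OR 1 = 1
net3 = x5 OR x2 = 1 OR 0 = 1
net4 = net2 OR net3 = 1 OR 1 = 1
net5 = net1 AND net0 = 1 AND 0 = 0
net15 = net4 AND net5 = 1 AND 0 = 0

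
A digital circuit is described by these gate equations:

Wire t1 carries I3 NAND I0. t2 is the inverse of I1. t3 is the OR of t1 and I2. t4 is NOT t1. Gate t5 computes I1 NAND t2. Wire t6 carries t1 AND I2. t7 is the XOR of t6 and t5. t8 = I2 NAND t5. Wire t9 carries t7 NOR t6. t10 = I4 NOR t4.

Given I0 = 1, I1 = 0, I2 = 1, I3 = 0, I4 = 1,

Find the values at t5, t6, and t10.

t5 = 1  t6 = 1  t10 = 0

t1 = I3 NAND I0 = 0 NAND 1 = 1
t2 = NOT I1 = NOT 0 = 1
t4 = NOT t1 = NOT 1 = 0
t5 = I1 NAND t2 = 0 NAND 1 = 1
t6 = t1 AND I2 = 1 AND 1 = 1
t10 = I4 NOR t4 = 1 NOR 0 = 0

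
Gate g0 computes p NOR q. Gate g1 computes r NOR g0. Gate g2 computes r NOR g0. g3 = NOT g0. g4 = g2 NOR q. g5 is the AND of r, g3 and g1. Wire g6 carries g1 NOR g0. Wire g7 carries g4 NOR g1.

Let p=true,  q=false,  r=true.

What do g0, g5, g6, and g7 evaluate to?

g0 = false, g5 = false, g6 = true, g7 = false

g0 = p NOR q = true NOR false = false
g1 = r NOR g0 = true NOR false = false
g2 = r NOR g0 = true NOR false = false
g3 = NOT g0 = NOT false = true
g4 = g2 NOR q = false NOR false = true
g5 = r AND g3 AND g1 = true AND true AND false = false
g6 = g1 NOR g0 = false NOR false = true
g7 = g4 NOR g1 = true NOR false = false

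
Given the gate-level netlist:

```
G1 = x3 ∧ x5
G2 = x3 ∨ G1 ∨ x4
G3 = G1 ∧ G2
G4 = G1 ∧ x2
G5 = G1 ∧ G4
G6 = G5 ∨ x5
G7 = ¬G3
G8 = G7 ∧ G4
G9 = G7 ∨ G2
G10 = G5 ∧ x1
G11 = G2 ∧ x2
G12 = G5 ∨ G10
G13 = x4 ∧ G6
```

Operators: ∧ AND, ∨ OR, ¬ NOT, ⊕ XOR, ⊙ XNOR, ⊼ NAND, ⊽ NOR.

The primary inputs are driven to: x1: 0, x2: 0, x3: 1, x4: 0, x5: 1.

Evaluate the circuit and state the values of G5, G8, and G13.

G1 = x3 AND x5 = 1 AND 1 = 1
G2 = x3 OR G1 OR x4 = 1 OR 1 OR 0 = 1
G3 = G1 AND G2 = 1 AND 1 = 1
G4 = G1 AND x2 = 1 AND 0 = 0
G5 = G1 AND G4 = 1 AND 0 = 0
G6 = G5 OR x5 = 0 OR 1 = 1
G7 = NOT G3 = NOT 1 = 0
G8 = G7 AND G4 = 0 AND 0 = 0
G13 = x4 AND G6 = 0 AND 1 = 0

G5 = 0  G8 = 0  G13 = 0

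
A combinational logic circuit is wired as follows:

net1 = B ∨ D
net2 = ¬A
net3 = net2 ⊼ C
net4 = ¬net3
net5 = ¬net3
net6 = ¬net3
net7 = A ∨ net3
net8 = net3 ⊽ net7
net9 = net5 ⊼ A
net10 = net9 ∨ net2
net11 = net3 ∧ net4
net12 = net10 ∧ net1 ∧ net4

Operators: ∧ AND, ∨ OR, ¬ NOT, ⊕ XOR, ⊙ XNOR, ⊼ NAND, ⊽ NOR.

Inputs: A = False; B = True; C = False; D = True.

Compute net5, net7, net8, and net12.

net5 = False  net7 = True  net8 = False  net12 = False

net1 = B OR D = True OR True = True
net2 = NOT A = NOT False = True
net3 = net2 NAND C = True NAND False = True
net4 = NOT net3 = NOT True = False
net5 = NOT net3 = NOT True = False
net7 = A OR net3 = False OR True = True
net8 = net3 NOR net7 = True NOR True = False
net9 = net5 NAND A = False NAND False = True
net10 = net9 OR net2 = True OR True = True
net12 = net10 AND net1 AND net4 = True AND True AND False = False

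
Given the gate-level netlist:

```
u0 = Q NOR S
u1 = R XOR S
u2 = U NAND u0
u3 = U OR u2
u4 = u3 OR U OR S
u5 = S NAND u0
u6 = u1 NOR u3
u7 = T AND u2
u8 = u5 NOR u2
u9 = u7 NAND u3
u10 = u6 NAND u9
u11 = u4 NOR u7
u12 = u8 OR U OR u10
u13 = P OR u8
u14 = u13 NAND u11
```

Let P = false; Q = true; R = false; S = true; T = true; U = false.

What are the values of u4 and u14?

u4 = true, u14 = true

u0 = Q NOR S = true NOR true = false
u2 = U NAND u0 = false NAND false = true
u3 = U OR u2 = false OR true = true
u4 = u3 OR U OR S = true OR false OR true = true
u5 = S NAND u0 = true NAND false = true
u7 = T AND u2 = true AND true = true
u8 = u5 NOR u2 = true NOR true = false
u11 = u4 NOR u7 = true NOR true = false
u13 = P OR u8 = false OR false = false
u14 = u13 NAND u11 = false NAND false = true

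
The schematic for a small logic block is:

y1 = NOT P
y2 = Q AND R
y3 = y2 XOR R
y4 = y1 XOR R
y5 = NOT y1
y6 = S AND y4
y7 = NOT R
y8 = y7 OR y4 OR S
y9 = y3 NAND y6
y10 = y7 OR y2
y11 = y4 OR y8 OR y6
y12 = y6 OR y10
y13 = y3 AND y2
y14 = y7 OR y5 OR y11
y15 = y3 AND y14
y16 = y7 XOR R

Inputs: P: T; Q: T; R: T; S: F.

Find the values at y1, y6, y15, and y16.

y1 = F, y6 = F, y15 = F, y16 = T

y1 = NOT P = NOT T = F
y2 = Q AND R = T AND T = T
y3 = y2 XOR R = T XOR T = F
y4 = y1 XOR R = F XOR T = T
y5 = NOT y1 = NOT F = T
y6 = S AND y4 = F AND T = F
y7 = NOT R = NOT T = F
y8 = y7 OR y4 OR S = F OR T OR F = T
y11 = y4 OR y8 OR y6 = T OR T OR F = T
y14 = y7 OR y5 OR y11 = F OR T OR T = T
y15 = y3 AND y14 = F AND T = F
y16 = y7 XOR R = F XOR T = T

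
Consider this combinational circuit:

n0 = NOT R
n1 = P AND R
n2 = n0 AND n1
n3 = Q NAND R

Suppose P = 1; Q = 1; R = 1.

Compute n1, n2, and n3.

n1 = 1, n2 = 0, n3 = 0

n0 = NOT R = NOT 1 = 0
n1 = P AND R = 1 AND 1 = 1
n2 = n0 AND n1 = 0 AND 1 = 0
n3 = Q NAND R = 1 NAND 1 = 0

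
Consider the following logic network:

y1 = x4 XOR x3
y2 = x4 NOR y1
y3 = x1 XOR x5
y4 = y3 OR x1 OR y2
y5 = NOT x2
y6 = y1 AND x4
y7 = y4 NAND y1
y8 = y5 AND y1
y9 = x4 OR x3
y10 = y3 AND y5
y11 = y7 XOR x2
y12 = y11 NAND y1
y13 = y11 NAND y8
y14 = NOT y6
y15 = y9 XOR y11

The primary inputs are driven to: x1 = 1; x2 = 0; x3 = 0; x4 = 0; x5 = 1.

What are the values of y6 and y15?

y1 = x4 XOR x3 = 0 XOR 0 = 0
y2 = x4 NOR y1 = 0 NOR 0 = 1
y3 = x1 XOR x5 = 1 XOR 1 = 0
y4 = y3 OR x1 OR y2 = 0 OR 1 OR 1 = 1
y6 = y1 AND x4 = 0 AND 0 = 0
y7 = y4 NAND y1 = 1 NAND 0 = 1
y9 = x4 OR x3 = 0 OR 0 = 0
y11 = y7 XOR x2 = 1 XOR 0 = 1
y15 = y9 XOR y11 = 0 XOR 1 = 1

y6 = 0; y15 = 1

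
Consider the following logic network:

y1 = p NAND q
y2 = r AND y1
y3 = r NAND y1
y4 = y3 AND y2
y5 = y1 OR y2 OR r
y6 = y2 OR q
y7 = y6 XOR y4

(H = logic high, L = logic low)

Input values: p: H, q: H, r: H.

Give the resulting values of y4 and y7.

y4 = L, y7 = H

y1 = p NAND q = H NAND H = L
y2 = r AND y1 = H AND L = L
y3 = r NAND y1 = H NAND L = H
y4 = y3 AND y2 = H AND L = L
y6 = y2 OR q = L OR H = H
y7 = y6 XOR y4 = H XOR L = H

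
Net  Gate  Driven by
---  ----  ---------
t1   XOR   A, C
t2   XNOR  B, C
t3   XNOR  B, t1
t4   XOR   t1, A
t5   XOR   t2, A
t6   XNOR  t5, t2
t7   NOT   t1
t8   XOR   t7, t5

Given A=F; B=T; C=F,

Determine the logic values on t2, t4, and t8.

t1 = A XOR C = F XOR F = F
t2 = B XNOR C = T XNOR F = F
t4 = t1 XOR A = F XOR F = F
t5 = t2 XOR A = F XOR F = F
t7 = NOT t1 = NOT F = T
t8 = t7 XOR t5 = T XOR F = T

t2 = F, t4 = F, t8 = T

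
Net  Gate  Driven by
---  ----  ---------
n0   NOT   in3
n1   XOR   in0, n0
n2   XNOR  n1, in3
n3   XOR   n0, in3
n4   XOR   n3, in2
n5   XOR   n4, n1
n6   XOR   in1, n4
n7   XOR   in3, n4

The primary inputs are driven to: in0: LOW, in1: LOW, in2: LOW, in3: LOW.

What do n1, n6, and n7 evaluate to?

n1 = HIGH; n6 = HIGH; n7 = HIGH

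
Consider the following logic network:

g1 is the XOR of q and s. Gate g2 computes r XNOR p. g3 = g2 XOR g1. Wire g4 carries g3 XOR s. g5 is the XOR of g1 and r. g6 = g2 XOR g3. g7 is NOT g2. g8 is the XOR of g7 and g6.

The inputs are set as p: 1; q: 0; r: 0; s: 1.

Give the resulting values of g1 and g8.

g1 = q XOR s = 0 XOR 1 = 1
g2 = r XNOR p = 0 XNOR 1 = 0
g3 = g2 XOR g1 = 0 XOR 1 = 1
g6 = g2 XOR g3 = 0 XOR 1 = 1
g7 = NOT g2 = NOT 0 = 1
g8 = g7 XOR g6 = 1 XOR 1 = 0

g1 = 1, g8 = 0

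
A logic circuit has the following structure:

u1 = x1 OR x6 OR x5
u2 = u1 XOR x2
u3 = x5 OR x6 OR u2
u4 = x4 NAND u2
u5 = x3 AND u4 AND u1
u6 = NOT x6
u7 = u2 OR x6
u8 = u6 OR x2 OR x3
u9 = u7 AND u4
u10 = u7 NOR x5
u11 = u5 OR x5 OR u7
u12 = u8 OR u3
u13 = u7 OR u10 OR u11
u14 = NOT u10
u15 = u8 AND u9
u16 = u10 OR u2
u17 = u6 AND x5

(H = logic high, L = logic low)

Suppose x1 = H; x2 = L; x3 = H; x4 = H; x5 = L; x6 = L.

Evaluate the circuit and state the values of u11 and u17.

u11 = H  u17 = L

u1 = x1 OR x6 OR x5 = H OR L OR L = H
u2 = u1 XOR x2 = H XOR L = H
u4 = x4 NAND u2 = H NAND H = L
u5 = x3 AND u4 AND u1 = H AND L AND H = L
u6 = NOT x6 = NOT L = H
u7 = u2 OR x6 = H OR L = H
u11 = u5 OR x5 OR u7 = L OR L OR H = H
u17 = u6 AND x5 = H AND L = L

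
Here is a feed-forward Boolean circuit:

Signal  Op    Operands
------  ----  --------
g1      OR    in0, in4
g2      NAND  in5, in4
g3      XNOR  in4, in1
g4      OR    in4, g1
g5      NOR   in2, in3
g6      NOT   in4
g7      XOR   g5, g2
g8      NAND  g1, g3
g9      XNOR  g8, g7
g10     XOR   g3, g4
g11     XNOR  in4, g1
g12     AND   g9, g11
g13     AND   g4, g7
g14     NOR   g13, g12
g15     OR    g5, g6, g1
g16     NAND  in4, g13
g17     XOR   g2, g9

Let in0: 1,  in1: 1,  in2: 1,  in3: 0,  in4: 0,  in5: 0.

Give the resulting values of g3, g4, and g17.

g1 = in0 OR in4 = 1 OR 0 = 1
g2 = in5 NAND in4 = 0 NAND 0 = 1
g3 = in4 XNOR in1 = 0 XNOR 1 = 0
g4 = in4 OR g1 = 0 OR 1 = 1
g5 = in2 NOR in3 = 1 NOR 0 = 0
g7 = g5 XOR g2 = 0 XOR 1 = 1
g8 = g1 NAND g3 = 1 NAND 0 = 1
g9 = g8 XNOR g7 = 1 XNOR 1 = 1
g17 = g2 XOR g9 = 1 XOR 1 = 0

g3 = 0  g4 = 1  g17 = 0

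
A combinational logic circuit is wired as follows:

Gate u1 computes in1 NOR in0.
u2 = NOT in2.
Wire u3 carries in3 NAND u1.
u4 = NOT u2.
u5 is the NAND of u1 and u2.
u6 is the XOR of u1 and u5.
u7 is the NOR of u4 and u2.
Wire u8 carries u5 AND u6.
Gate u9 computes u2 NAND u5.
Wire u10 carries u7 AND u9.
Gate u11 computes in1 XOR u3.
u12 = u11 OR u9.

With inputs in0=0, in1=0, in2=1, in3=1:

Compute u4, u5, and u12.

u1 = in1 NOR in0 = 0 NOR 0 = 1
u2 = NOT in2 = NOT 1 = 0
u3 = in3 NAND u1 = 1 NAND 1 = 0
u4 = NOT u2 = NOT 0 = 1
u5 = u1 NAND u2 = 1 NAND 0 = 1
u9 = u2 NAND u5 = 0 NAND 1 = 1
u11 = in1 XOR u3 = 0 XOR 0 = 0
u12 = u11 OR u9 = 0 OR 1 = 1

u4 = 1; u5 = 1; u12 = 1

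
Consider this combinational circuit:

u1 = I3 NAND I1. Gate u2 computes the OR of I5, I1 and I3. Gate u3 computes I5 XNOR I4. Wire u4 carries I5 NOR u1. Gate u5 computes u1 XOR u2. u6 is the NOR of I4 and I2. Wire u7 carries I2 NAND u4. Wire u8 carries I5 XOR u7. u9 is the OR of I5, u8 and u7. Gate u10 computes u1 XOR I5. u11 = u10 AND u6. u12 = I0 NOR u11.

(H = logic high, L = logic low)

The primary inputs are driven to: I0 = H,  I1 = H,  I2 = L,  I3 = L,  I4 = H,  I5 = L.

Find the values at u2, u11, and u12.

u2 = H, u11 = L, u12 = L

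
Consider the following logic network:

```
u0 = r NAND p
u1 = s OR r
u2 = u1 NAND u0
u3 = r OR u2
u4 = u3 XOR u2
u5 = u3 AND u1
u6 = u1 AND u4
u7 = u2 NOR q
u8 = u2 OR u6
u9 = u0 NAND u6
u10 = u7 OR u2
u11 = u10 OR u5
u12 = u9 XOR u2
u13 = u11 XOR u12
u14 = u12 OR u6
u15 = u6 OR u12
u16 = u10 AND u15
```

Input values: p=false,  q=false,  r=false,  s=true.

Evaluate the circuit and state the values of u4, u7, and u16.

u4 = false, u7 = true, u16 = true

u0 = r NAND p = false NAND false = true
u1 = s OR r = true OR false = true
u2 = u1 NAND u0 = true NAND true = false
u3 = r OR u2 = false OR false = false
u4 = u3 XOR u2 = false XOR false = false
u6 = u1 AND u4 = true AND false = false
u7 = u2 NOR q = false NOR false = true
u9 = u0 NAND u6 = true NAND false = true
u10 = u7 OR u2 = true OR false = true
u12 = u9 XOR u2 = true XOR false = true
u15 = u6 OR u12 = false OR true = true
u16 = u10 AND u15 = true AND true = true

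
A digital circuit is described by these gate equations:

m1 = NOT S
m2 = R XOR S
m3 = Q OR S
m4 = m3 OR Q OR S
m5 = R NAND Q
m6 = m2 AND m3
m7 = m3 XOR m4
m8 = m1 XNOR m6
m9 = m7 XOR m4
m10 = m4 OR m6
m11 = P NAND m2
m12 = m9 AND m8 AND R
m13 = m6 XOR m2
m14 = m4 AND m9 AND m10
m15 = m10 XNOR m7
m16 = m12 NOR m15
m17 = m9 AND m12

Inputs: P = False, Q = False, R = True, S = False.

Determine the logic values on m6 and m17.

m6 = False, m17 = False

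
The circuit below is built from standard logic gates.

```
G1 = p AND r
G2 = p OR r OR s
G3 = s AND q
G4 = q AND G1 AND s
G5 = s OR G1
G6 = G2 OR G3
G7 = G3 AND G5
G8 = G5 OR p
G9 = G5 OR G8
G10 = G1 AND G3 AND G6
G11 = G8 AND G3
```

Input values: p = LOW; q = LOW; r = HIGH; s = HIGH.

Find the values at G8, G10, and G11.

G8 = HIGH, G10 = LOW, G11 = LOW

G1 = p AND r = LOW AND HIGH = LOW
G2 = p OR r OR s = LOW OR HIGH OR HIGH = HIGH
G3 = s AND q = HIGH AND LOW = LOW
G5 = s OR G1 = HIGH OR LOW = HIGH
G6 = G2 OR G3 = HIGH OR LOW = HIGH
G8 = G5 OR p = HIGH OR LOW = HIGH
G10 = G1 AND G3 AND G6 = LOW AND LOW AND HIGH = LOW
G11 = G8 AND G3 = HIGH AND LOW = LOW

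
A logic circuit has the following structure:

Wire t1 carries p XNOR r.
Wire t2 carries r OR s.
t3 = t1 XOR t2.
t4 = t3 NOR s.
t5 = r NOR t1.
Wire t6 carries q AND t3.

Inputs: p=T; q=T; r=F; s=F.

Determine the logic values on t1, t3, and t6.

t1 = p XNOR r = T XNOR F = F
t2 = r OR s = F OR F = F
t3 = t1 XOR t2 = F XOR F = F
t6 = q AND t3 = T AND F = F

t1 = F; t3 = F; t6 = F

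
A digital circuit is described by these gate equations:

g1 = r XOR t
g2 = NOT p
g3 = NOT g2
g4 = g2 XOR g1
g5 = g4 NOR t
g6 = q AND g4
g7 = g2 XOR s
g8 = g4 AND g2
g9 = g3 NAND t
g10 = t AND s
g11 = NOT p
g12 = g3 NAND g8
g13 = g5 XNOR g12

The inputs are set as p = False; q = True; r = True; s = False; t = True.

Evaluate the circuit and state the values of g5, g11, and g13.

g5 = False; g11 = True; g13 = False

g1 = r XOR t = True XOR True = False
g2 = NOT p = NOT False = True
g3 = NOT g2 = NOT True = False
g4 = g2 XOR g1 = True XOR False = True
g5 = g4 NOR t = True NOR True = False
g8 = g4 AND g2 = True AND True = True
g11 = NOT p = NOT False = True
g12 = g3 NAND g8 = False NAND True = True
g13 = g5 XNOR g12 = False XNOR True = False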